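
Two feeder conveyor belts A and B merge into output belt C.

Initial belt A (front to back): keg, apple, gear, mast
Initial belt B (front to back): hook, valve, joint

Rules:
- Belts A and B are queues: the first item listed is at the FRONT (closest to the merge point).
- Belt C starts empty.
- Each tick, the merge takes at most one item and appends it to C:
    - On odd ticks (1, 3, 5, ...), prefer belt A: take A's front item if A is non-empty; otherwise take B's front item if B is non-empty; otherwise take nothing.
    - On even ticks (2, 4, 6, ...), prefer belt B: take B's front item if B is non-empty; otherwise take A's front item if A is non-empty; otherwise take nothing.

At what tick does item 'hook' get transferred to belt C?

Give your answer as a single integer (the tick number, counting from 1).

Tick 1: prefer A, take keg from A; A=[apple,gear,mast] B=[hook,valve,joint] C=[keg]
Tick 2: prefer B, take hook from B; A=[apple,gear,mast] B=[valve,joint] C=[keg,hook]

Answer: 2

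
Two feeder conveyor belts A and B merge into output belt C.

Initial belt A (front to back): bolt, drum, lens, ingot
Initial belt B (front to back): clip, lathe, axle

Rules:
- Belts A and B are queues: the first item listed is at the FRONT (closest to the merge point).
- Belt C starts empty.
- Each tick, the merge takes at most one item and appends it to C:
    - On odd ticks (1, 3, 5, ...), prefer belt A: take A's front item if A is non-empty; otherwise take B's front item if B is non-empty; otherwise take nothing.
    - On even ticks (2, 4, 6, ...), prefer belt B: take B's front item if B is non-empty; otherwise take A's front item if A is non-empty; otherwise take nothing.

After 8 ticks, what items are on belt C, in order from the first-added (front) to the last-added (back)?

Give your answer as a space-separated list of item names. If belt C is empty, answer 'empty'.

Answer: bolt clip drum lathe lens axle ingot

Derivation:
Tick 1: prefer A, take bolt from A; A=[drum,lens,ingot] B=[clip,lathe,axle] C=[bolt]
Tick 2: prefer B, take clip from B; A=[drum,lens,ingot] B=[lathe,axle] C=[bolt,clip]
Tick 3: prefer A, take drum from A; A=[lens,ingot] B=[lathe,axle] C=[bolt,clip,drum]
Tick 4: prefer B, take lathe from B; A=[lens,ingot] B=[axle] C=[bolt,clip,drum,lathe]
Tick 5: prefer A, take lens from A; A=[ingot] B=[axle] C=[bolt,clip,drum,lathe,lens]
Tick 6: prefer B, take axle from B; A=[ingot] B=[-] C=[bolt,clip,drum,lathe,lens,axle]
Tick 7: prefer A, take ingot from A; A=[-] B=[-] C=[bolt,clip,drum,lathe,lens,axle,ingot]
Tick 8: prefer B, both empty, nothing taken; A=[-] B=[-] C=[bolt,clip,drum,lathe,lens,axle,ingot]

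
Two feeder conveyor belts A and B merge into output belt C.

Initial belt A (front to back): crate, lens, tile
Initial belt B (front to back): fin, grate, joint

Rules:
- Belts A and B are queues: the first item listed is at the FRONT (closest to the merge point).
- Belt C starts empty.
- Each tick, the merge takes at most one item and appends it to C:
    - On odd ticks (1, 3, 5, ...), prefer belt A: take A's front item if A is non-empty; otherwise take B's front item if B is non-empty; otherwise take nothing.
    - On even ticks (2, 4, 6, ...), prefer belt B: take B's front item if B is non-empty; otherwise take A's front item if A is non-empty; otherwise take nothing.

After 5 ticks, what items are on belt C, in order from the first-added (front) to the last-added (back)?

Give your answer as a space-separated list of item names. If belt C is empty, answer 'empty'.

Answer: crate fin lens grate tile

Derivation:
Tick 1: prefer A, take crate from A; A=[lens,tile] B=[fin,grate,joint] C=[crate]
Tick 2: prefer B, take fin from B; A=[lens,tile] B=[grate,joint] C=[crate,fin]
Tick 3: prefer A, take lens from A; A=[tile] B=[grate,joint] C=[crate,fin,lens]
Tick 4: prefer B, take grate from B; A=[tile] B=[joint] C=[crate,fin,lens,grate]
Tick 5: prefer A, take tile from A; A=[-] B=[joint] C=[crate,fin,lens,grate,tile]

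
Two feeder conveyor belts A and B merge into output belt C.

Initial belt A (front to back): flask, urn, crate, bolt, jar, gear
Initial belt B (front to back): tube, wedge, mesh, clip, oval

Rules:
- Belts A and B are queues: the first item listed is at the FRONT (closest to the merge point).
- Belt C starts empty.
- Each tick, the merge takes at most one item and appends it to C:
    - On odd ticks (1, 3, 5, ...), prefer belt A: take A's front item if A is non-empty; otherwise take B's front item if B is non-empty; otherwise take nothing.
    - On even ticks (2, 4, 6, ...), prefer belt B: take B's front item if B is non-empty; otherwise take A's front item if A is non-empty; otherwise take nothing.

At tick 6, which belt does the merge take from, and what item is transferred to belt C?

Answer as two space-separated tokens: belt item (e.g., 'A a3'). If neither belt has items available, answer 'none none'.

Tick 1: prefer A, take flask from A; A=[urn,crate,bolt,jar,gear] B=[tube,wedge,mesh,clip,oval] C=[flask]
Tick 2: prefer B, take tube from B; A=[urn,crate,bolt,jar,gear] B=[wedge,mesh,clip,oval] C=[flask,tube]
Tick 3: prefer A, take urn from A; A=[crate,bolt,jar,gear] B=[wedge,mesh,clip,oval] C=[flask,tube,urn]
Tick 4: prefer B, take wedge from B; A=[crate,bolt,jar,gear] B=[mesh,clip,oval] C=[flask,tube,urn,wedge]
Tick 5: prefer A, take crate from A; A=[bolt,jar,gear] B=[mesh,clip,oval] C=[flask,tube,urn,wedge,crate]
Tick 6: prefer B, take mesh from B; A=[bolt,jar,gear] B=[clip,oval] C=[flask,tube,urn,wedge,crate,mesh]

Answer: B mesh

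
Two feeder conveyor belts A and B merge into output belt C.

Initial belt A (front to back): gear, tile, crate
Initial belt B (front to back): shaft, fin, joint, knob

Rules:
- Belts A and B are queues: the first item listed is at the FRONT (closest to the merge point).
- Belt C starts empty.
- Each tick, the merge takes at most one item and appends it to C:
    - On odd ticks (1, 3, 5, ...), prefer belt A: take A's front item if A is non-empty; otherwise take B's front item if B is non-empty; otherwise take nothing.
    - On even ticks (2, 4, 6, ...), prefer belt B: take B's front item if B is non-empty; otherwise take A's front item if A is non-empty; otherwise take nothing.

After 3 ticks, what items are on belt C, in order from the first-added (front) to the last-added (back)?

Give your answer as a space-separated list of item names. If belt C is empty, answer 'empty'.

Answer: gear shaft tile

Derivation:
Tick 1: prefer A, take gear from A; A=[tile,crate] B=[shaft,fin,joint,knob] C=[gear]
Tick 2: prefer B, take shaft from B; A=[tile,crate] B=[fin,joint,knob] C=[gear,shaft]
Tick 3: prefer A, take tile from A; A=[crate] B=[fin,joint,knob] C=[gear,shaft,tile]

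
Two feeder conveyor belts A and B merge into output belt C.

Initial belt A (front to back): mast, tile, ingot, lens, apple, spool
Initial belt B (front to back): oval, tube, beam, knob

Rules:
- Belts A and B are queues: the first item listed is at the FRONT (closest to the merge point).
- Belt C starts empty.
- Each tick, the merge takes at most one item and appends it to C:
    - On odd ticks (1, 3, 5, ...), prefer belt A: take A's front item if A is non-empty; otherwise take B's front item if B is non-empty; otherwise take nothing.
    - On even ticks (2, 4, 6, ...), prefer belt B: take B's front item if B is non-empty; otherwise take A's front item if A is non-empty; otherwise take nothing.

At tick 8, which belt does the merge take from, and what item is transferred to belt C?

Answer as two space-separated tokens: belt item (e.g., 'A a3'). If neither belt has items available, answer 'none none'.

Answer: B knob

Derivation:
Tick 1: prefer A, take mast from A; A=[tile,ingot,lens,apple,spool] B=[oval,tube,beam,knob] C=[mast]
Tick 2: prefer B, take oval from B; A=[tile,ingot,lens,apple,spool] B=[tube,beam,knob] C=[mast,oval]
Tick 3: prefer A, take tile from A; A=[ingot,lens,apple,spool] B=[tube,beam,knob] C=[mast,oval,tile]
Tick 4: prefer B, take tube from B; A=[ingot,lens,apple,spool] B=[beam,knob] C=[mast,oval,tile,tube]
Tick 5: prefer A, take ingot from A; A=[lens,apple,spool] B=[beam,knob] C=[mast,oval,tile,tube,ingot]
Tick 6: prefer B, take beam from B; A=[lens,apple,spool] B=[knob] C=[mast,oval,tile,tube,ingot,beam]
Tick 7: prefer A, take lens from A; A=[apple,spool] B=[knob] C=[mast,oval,tile,tube,ingot,beam,lens]
Tick 8: prefer B, take knob from B; A=[apple,spool] B=[-] C=[mast,oval,tile,tube,ingot,beam,lens,knob]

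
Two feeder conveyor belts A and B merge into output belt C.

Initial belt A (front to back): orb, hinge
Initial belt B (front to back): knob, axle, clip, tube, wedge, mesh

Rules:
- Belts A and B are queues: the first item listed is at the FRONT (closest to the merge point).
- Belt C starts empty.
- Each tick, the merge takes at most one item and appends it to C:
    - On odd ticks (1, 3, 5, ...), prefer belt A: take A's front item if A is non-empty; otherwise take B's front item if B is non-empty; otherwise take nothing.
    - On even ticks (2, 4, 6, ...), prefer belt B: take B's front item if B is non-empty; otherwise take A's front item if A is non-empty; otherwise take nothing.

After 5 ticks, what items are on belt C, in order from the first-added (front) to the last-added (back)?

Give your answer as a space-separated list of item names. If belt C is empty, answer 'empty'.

Tick 1: prefer A, take orb from A; A=[hinge] B=[knob,axle,clip,tube,wedge,mesh] C=[orb]
Tick 2: prefer B, take knob from B; A=[hinge] B=[axle,clip,tube,wedge,mesh] C=[orb,knob]
Tick 3: prefer A, take hinge from A; A=[-] B=[axle,clip,tube,wedge,mesh] C=[orb,knob,hinge]
Tick 4: prefer B, take axle from B; A=[-] B=[clip,tube,wedge,mesh] C=[orb,knob,hinge,axle]
Tick 5: prefer A, take clip from B; A=[-] B=[tube,wedge,mesh] C=[orb,knob,hinge,axle,clip]

Answer: orb knob hinge axle clip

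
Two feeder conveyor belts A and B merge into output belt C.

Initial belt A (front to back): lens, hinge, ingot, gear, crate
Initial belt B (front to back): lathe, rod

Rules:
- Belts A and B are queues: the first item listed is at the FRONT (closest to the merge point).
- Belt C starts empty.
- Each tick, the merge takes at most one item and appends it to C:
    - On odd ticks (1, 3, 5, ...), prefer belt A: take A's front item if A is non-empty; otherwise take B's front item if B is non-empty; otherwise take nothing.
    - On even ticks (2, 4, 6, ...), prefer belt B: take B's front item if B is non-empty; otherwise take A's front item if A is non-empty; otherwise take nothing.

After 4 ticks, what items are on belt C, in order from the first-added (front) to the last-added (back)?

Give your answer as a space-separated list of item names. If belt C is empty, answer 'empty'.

Answer: lens lathe hinge rod

Derivation:
Tick 1: prefer A, take lens from A; A=[hinge,ingot,gear,crate] B=[lathe,rod] C=[lens]
Tick 2: prefer B, take lathe from B; A=[hinge,ingot,gear,crate] B=[rod] C=[lens,lathe]
Tick 3: prefer A, take hinge from A; A=[ingot,gear,crate] B=[rod] C=[lens,lathe,hinge]
Tick 4: prefer B, take rod from B; A=[ingot,gear,crate] B=[-] C=[lens,lathe,hinge,rod]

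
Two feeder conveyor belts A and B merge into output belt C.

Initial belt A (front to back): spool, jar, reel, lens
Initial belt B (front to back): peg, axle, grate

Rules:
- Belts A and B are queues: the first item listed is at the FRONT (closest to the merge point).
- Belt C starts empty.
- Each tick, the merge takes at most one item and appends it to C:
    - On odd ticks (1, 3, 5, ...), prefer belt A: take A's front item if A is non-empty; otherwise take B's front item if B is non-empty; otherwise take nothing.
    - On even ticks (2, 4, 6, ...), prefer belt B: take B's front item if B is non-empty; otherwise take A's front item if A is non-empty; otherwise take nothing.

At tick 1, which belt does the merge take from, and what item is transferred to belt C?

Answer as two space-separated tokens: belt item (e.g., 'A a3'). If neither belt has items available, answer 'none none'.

Tick 1: prefer A, take spool from A; A=[jar,reel,lens] B=[peg,axle,grate] C=[spool]

Answer: A spool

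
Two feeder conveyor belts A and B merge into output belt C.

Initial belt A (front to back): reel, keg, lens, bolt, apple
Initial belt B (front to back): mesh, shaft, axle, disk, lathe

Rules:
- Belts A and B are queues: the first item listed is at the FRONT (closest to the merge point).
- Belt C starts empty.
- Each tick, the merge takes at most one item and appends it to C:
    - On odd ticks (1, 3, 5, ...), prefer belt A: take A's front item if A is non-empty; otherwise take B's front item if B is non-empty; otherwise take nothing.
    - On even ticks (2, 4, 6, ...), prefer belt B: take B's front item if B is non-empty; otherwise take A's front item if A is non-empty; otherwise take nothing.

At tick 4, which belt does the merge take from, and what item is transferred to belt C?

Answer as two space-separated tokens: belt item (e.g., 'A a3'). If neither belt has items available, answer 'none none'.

Answer: B shaft

Derivation:
Tick 1: prefer A, take reel from A; A=[keg,lens,bolt,apple] B=[mesh,shaft,axle,disk,lathe] C=[reel]
Tick 2: prefer B, take mesh from B; A=[keg,lens,bolt,apple] B=[shaft,axle,disk,lathe] C=[reel,mesh]
Tick 3: prefer A, take keg from A; A=[lens,bolt,apple] B=[shaft,axle,disk,lathe] C=[reel,mesh,keg]
Tick 4: prefer B, take shaft from B; A=[lens,bolt,apple] B=[axle,disk,lathe] C=[reel,mesh,keg,shaft]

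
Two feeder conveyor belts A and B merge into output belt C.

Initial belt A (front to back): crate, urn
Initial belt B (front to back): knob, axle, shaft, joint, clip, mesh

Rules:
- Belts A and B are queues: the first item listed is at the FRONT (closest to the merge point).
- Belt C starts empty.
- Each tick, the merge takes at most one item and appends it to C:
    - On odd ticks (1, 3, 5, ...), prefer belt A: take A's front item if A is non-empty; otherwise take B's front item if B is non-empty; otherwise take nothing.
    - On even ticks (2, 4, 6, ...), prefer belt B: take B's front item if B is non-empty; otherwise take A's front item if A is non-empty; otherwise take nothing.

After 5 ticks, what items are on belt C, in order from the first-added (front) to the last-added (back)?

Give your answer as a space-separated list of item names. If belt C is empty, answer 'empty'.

Answer: crate knob urn axle shaft

Derivation:
Tick 1: prefer A, take crate from A; A=[urn] B=[knob,axle,shaft,joint,clip,mesh] C=[crate]
Tick 2: prefer B, take knob from B; A=[urn] B=[axle,shaft,joint,clip,mesh] C=[crate,knob]
Tick 3: prefer A, take urn from A; A=[-] B=[axle,shaft,joint,clip,mesh] C=[crate,knob,urn]
Tick 4: prefer B, take axle from B; A=[-] B=[shaft,joint,clip,mesh] C=[crate,knob,urn,axle]
Tick 5: prefer A, take shaft from B; A=[-] B=[joint,clip,mesh] C=[crate,knob,urn,axle,shaft]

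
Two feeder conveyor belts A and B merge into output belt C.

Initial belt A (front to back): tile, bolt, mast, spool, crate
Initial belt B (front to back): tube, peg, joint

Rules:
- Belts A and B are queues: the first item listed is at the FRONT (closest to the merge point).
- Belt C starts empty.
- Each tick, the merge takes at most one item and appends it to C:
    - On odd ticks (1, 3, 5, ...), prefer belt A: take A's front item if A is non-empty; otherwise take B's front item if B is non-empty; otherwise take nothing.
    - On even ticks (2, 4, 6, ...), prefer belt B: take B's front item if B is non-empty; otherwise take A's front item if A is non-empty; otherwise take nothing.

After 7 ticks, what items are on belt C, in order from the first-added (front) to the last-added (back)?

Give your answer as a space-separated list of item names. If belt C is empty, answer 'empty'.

Tick 1: prefer A, take tile from A; A=[bolt,mast,spool,crate] B=[tube,peg,joint] C=[tile]
Tick 2: prefer B, take tube from B; A=[bolt,mast,spool,crate] B=[peg,joint] C=[tile,tube]
Tick 3: prefer A, take bolt from A; A=[mast,spool,crate] B=[peg,joint] C=[tile,tube,bolt]
Tick 4: prefer B, take peg from B; A=[mast,spool,crate] B=[joint] C=[tile,tube,bolt,peg]
Tick 5: prefer A, take mast from A; A=[spool,crate] B=[joint] C=[tile,tube,bolt,peg,mast]
Tick 6: prefer B, take joint from B; A=[spool,crate] B=[-] C=[tile,tube,bolt,peg,mast,joint]
Tick 7: prefer A, take spool from A; A=[crate] B=[-] C=[tile,tube,bolt,peg,mast,joint,spool]

Answer: tile tube bolt peg mast joint spool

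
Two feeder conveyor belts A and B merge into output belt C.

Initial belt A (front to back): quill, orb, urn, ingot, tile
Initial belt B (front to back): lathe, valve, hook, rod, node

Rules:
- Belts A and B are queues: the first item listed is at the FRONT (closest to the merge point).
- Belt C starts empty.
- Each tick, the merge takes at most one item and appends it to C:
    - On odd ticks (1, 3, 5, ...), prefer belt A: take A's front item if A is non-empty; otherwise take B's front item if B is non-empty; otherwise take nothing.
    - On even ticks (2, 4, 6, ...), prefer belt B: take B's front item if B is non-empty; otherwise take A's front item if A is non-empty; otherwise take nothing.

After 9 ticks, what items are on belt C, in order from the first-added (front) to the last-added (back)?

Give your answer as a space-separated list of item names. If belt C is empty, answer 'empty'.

Answer: quill lathe orb valve urn hook ingot rod tile

Derivation:
Tick 1: prefer A, take quill from A; A=[orb,urn,ingot,tile] B=[lathe,valve,hook,rod,node] C=[quill]
Tick 2: prefer B, take lathe from B; A=[orb,urn,ingot,tile] B=[valve,hook,rod,node] C=[quill,lathe]
Tick 3: prefer A, take orb from A; A=[urn,ingot,tile] B=[valve,hook,rod,node] C=[quill,lathe,orb]
Tick 4: prefer B, take valve from B; A=[urn,ingot,tile] B=[hook,rod,node] C=[quill,lathe,orb,valve]
Tick 5: prefer A, take urn from A; A=[ingot,tile] B=[hook,rod,node] C=[quill,lathe,orb,valve,urn]
Tick 6: prefer B, take hook from B; A=[ingot,tile] B=[rod,node] C=[quill,lathe,orb,valve,urn,hook]
Tick 7: prefer A, take ingot from A; A=[tile] B=[rod,node] C=[quill,lathe,orb,valve,urn,hook,ingot]
Tick 8: prefer B, take rod from B; A=[tile] B=[node] C=[quill,lathe,orb,valve,urn,hook,ingot,rod]
Tick 9: prefer A, take tile from A; A=[-] B=[node] C=[quill,lathe,orb,valve,urn,hook,ingot,rod,tile]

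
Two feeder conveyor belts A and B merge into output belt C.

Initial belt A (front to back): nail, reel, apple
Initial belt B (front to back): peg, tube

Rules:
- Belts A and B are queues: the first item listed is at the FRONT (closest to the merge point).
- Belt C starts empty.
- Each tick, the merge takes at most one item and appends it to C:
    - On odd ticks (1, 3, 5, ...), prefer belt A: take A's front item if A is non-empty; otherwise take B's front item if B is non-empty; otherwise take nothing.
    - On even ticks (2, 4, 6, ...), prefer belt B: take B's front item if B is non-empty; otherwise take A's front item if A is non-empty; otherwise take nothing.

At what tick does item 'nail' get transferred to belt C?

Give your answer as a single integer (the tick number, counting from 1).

Tick 1: prefer A, take nail from A; A=[reel,apple] B=[peg,tube] C=[nail]

Answer: 1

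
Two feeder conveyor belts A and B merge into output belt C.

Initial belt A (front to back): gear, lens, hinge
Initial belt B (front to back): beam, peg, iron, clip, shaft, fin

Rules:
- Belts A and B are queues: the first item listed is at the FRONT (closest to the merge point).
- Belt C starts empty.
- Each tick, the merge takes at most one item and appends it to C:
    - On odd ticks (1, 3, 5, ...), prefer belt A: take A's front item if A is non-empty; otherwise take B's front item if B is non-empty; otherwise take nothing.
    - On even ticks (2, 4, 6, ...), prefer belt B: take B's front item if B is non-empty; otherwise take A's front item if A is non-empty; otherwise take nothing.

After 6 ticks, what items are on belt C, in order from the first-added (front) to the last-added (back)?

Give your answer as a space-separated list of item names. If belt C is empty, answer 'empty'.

Tick 1: prefer A, take gear from A; A=[lens,hinge] B=[beam,peg,iron,clip,shaft,fin] C=[gear]
Tick 2: prefer B, take beam from B; A=[lens,hinge] B=[peg,iron,clip,shaft,fin] C=[gear,beam]
Tick 3: prefer A, take lens from A; A=[hinge] B=[peg,iron,clip,shaft,fin] C=[gear,beam,lens]
Tick 4: prefer B, take peg from B; A=[hinge] B=[iron,clip,shaft,fin] C=[gear,beam,lens,peg]
Tick 5: prefer A, take hinge from A; A=[-] B=[iron,clip,shaft,fin] C=[gear,beam,lens,peg,hinge]
Tick 6: prefer B, take iron from B; A=[-] B=[clip,shaft,fin] C=[gear,beam,lens,peg,hinge,iron]

Answer: gear beam lens peg hinge iron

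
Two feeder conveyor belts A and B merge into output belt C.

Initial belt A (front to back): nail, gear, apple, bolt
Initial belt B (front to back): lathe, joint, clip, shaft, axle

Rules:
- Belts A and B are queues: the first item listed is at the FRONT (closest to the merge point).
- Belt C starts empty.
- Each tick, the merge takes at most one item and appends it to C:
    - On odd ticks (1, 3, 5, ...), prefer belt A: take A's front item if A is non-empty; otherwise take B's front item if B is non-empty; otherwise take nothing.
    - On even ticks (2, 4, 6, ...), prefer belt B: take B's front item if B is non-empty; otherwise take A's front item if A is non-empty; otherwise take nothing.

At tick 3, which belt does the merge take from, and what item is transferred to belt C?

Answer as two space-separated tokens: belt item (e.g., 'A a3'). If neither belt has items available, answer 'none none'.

Tick 1: prefer A, take nail from A; A=[gear,apple,bolt] B=[lathe,joint,clip,shaft,axle] C=[nail]
Tick 2: prefer B, take lathe from B; A=[gear,apple,bolt] B=[joint,clip,shaft,axle] C=[nail,lathe]
Tick 3: prefer A, take gear from A; A=[apple,bolt] B=[joint,clip,shaft,axle] C=[nail,lathe,gear]

Answer: A gear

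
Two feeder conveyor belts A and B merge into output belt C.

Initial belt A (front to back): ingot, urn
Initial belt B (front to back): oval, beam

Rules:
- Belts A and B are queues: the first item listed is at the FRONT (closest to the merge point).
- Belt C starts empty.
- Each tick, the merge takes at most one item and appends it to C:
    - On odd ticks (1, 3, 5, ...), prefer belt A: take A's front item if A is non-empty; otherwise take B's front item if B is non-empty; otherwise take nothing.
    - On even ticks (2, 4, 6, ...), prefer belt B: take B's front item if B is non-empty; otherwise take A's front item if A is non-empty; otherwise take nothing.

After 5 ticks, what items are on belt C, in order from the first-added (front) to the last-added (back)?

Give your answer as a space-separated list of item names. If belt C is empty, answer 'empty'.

Answer: ingot oval urn beam

Derivation:
Tick 1: prefer A, take ingot from A; A=[urn] B=[oval,beam] C=[ingot]
Tick 2: prefer B, take oval from B; A=[urn] B=[beam] C=[ingot,oval]
Tick 3: prefer A, take urn from A; A=[-] B=[beam] C=[ingot,oval,urn]
Tick 4: prefer B, take beam from B; A=[-] B=[-] C=[ingot,oval,urn,beam]
Tick 5: prefer A, both empty, nothing taken; A=[-] B=[-] C=[ingot,oval,urn,beam]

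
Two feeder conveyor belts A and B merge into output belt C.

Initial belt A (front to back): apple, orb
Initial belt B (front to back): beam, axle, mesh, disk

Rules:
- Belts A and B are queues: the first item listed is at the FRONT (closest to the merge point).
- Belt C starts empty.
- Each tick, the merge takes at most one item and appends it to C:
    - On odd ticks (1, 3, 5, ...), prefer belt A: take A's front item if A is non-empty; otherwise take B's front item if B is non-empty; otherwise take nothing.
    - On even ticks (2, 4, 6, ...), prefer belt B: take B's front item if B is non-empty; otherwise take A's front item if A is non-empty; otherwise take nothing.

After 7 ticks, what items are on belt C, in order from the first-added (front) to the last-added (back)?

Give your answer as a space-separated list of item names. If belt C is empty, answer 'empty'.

Answer: apple beam orb axle mesh disk

Derivation:
Tick 1: prefer A, take apple from A; A=[orb] B=[beam,axle,mesh,disk] C=[apple]
Tick 2: prefer B, take beam from B; A=[orb] B=[axle,mesh,disk] C=[apple,beam]
Tick 3: prefer A, take orb from A; A=[-] B=[axle,mesh,disk] C=[apple,beam,orb]
Tick 4: prefer B, take axle from B; A=[-] B=[mesh,disk] C=[apple,beam,orb,axle]
Tick 5: prefer A, take mesh from B; A=[-] B=[disk] C=[apple,beam,orb,axle,mesh]
Tick 6: prefer B, take disk from B; A=[-] B=[-] C=[apple,beam,orb,axle,mesh,disk]
Tick 7: prefer A, both empty, nothing taken; A=[-] B=[-] C=[apple,beam,orb,axle,mesh,disk]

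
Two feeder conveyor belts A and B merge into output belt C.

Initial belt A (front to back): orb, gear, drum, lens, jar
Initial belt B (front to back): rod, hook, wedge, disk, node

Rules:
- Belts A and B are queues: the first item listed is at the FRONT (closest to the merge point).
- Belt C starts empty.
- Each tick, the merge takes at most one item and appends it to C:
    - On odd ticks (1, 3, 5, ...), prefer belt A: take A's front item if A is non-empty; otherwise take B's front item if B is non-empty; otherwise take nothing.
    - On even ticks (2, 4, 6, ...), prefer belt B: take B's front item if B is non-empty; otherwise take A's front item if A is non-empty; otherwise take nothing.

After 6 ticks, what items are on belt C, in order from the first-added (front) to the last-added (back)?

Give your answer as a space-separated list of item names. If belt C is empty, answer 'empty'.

Tick 1: prefer A, take orb from A; A=[gear,drum,lens,jar] B=[rod,hook,wedge,disk,node] C=[orb]
Tick 2: prefer B, take rod from B; A=[gear,drum,lens,jar] B=[hook,wedge,disk,node] C=[orb,rod]
Tick 3: prefer A, take gear from A; A=[drum,lens,jar] B=[hook,wedge,disk,node] C=[orb,rod,gear]
Tick 4: prefer B, take hook from B; A=[drum,lens,jar] B=[wedge,disk,node] C=[orb,rod,gear,hook]
Tick 5: prefer A, take drum from A; A=[lens,jar] B=[wedge,disk,node] C=[orb,rod,gear,hook,drum]
Tick 6: prefer B, take wedge from B; A=[lens,jar] B=[disk,node] C=[orb,rod,gear,hook,drum,wedge]

Answer: orb rod gear hook drum wedge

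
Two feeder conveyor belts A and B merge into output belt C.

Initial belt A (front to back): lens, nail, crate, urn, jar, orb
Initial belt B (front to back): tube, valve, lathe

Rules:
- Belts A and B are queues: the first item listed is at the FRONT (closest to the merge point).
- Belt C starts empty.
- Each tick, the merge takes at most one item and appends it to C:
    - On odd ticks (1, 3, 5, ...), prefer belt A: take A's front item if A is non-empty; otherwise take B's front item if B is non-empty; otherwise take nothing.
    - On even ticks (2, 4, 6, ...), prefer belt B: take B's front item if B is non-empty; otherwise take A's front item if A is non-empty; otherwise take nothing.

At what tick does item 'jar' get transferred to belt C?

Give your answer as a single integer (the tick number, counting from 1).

Tick 1: prefer A, take lens from A; A=[nail,crate,urn,jar,orb] B=[tube,valve,lathe] C=[lens]
Tick 2: prefer B, take tube from B; A=[nail,crate,urn,jar,orb] B=[valve,lathe] C=[lens,tube]
Tick 3: prefer A, take nail from A; A=[crate,urn,jar,orb] B=[valve,lathe] C=[lens,tube,nail]
Tick 4: prefer B, take valve from B; A=[crate,urn,jar,orb] B=[lathe] C=[lens,tube,nail,valve]
Tick 5: prefer A, take crate from A; A=[urn,jar,orb] B=[lathe] C=[lens,tube,nail,valve,crate]
Tick 6: prefer B, take lathe from B; A=[urn,jar,orb] B=[-] C=[lens,tube,nail,valve,crate,lathe]
Tick 7: prefer A, take urn from A; A=[jar,orb] B=[-] C=[lens,tube,nail,valve,crate,lathe,urn]
Tick 8: prefer B, take jar from A; A=[orb] B=[-] C=[lens,tube,nail,valve,crate,lathe,urn,jar]

Answer: 8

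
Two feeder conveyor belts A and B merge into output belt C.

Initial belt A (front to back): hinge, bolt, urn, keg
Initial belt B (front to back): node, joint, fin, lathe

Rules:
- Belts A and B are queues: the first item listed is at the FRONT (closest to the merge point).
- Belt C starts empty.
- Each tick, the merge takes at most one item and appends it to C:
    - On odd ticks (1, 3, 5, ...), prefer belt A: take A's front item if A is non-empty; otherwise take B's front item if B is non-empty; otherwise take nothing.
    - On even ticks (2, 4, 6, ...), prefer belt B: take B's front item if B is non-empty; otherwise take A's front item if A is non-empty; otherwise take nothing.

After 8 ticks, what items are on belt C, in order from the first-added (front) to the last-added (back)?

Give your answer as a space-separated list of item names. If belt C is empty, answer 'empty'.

Answer: hinge node bolt joint urn fin keg lathe

Derivation:
Tick 1: prefer A, take hinge from A; A=[bolt,urn,keg] B=[node,joint,fin,lathe] C=[hinge]
Tick 2: prefer B, take node from B; A=[bolt,urn,keg] B=[joint,fin,lathe] C=[hinge,node]
Tick 3: prefer A, take bolt from A; A=[urn,keg] B=[joint,fin,lathe] C=[hinge,node,bolt]
Tick 4: prefer B, take joint from B; A=[urn,keg] B=[fin,lathe] C=[hinge,node,bolt,joint]
Tick 5: prefer A, take urn from A; A=[keg] B=[fin,lathe] C=[hinge,node,bolt,joint,urn]
Tick 6: prefer B, take fin from B; A=[keg] B=[lathe] C=[hinge,node,bolt,joint,urn,fin]
Tick 7: prefer A, take keg from A; A=[-] B=[lathe] C=[hinge,node,bolt,joint,urn,fin,keg]
Tick 8: prefer B, take lathe from B; A=[-] B=[-] C=[hinge,node,bolt,joint,urn,fin,keg,lathe]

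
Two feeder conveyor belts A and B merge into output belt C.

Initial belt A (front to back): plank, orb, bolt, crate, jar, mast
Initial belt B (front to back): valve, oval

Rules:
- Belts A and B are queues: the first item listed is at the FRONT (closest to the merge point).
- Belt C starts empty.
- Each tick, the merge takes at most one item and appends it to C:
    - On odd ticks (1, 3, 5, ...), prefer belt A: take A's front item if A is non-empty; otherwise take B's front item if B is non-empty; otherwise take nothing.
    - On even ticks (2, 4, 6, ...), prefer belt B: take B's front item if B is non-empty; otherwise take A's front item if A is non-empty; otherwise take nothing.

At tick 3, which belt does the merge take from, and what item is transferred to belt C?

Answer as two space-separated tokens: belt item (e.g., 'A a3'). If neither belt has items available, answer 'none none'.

Tick 1: prefer A, take plank from A; A=[orb,bolt,crate,jar,mast] B=[valve,oval] C=[plank]
Tick 2: prefer B, take valve from B; A=[orb,bolt,crate,jar,mast] B=[oval] C=[plank,valve]
Tick 3: prefer A, take orb from A; A=[bolt,crate,jar,mast] B=[oval] C=[plank,valve,orb]

Answer: A orb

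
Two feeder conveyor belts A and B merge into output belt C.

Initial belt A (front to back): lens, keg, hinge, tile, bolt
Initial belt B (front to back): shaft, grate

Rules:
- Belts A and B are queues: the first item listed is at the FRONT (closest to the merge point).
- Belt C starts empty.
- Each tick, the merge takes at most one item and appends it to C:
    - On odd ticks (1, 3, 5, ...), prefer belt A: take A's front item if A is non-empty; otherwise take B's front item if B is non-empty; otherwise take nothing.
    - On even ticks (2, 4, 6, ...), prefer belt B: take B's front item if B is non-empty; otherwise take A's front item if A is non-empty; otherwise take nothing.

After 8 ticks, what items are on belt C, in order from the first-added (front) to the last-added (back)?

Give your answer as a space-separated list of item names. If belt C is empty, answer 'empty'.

Answer: lens shaft keg grate hinge tile bolt

Derivation:
Tick 1: prefer A, take lens from A; A=[keg,hinge,tile,bolt] B=[shaft,grate] C=[lens]
Tick 2: prefer B, take shaft from B; A=[keg,hinge,tile,bolt] B=[grate] C=[lens,shaft]
Tick 3: prefer A, take keg from A; A=[hinge,tile,bolt] B=[grate] C=[lens,shaft,keg]
Tick 4: prefer B, take grate from B; A=[hinge,tile,bolt] B=[-] C=[lens,shaft,keg,grate]
Tick 5: prefer A, take hinge from A; A=[tile,bolt] B=[-] C=[lens,shaft,keg,grate,hinge]
Tick 6: prefer B, take tile from A; A=[bolt] B=[-] C=[lens,shaft,keg,grate,hinge,tile]
Tick 7: prefer A, take bolt from A; A=[-] B=[-] C=[lens,shaft,keg,grate,hinge,tile,bolt]
Tick 8: prefer B, both empty, nothing taken; A=[-] B=[-] C=[lens,shaft,keg,grate,hinge,tile,bolt]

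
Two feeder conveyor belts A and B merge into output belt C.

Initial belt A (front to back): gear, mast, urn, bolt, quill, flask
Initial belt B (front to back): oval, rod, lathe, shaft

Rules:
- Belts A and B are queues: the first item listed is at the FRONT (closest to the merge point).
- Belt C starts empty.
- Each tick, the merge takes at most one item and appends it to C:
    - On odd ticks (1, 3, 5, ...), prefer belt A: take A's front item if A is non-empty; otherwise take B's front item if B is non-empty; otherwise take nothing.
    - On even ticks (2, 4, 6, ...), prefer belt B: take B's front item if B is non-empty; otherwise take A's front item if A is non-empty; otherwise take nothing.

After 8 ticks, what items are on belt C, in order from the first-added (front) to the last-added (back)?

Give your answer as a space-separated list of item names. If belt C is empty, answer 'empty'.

Answer: gear oval mast rod urn lathe bolt shaft

Derivation:
Tick 1: prefer A, take gear from A; A=[mast,urn,bolt,quill,flask] B=[oval,rod,lathe,shaft] C=[gear]
Tick 2: prefer B, take oval from B; A=[mast,urn,bolt,quill,flask] B=[rod,lathe,shaft] C=[gear,oval]
Tick 3: prefer A, take mast from A; A=[urn,bolt,quill,flask] B=[rod,lathe,shaft] C=[gear,oval,mast]
Tick 4: prefer B, take rod from B; A=[urn,bolt,quill,flask] B=[lathe,shaft] C=[gear,oval,mast,rod]
Tick 5: prefer A, take urn from A; A=[bolt,quill,flask] B=[lathe,shaft] C=[gear,oval,mast,rod,urn]
Tick 6: prefer B, take lathe from B; A=[bolt,quill,flask] B=[shaft] C=[gear,oval,mast,rod,urn,lathe]
Tick 7: prefer A, take bolt from A; A=[quill,flask] B=[shaft] C=[gear,oval,mast,rod,urn,lathe,bolt]
Tick 8: prefer B, take shaft from B; A=[quill,flask] B=[-] C=[gear,oval,mast,rod,urn,lathe,bolt,shaft]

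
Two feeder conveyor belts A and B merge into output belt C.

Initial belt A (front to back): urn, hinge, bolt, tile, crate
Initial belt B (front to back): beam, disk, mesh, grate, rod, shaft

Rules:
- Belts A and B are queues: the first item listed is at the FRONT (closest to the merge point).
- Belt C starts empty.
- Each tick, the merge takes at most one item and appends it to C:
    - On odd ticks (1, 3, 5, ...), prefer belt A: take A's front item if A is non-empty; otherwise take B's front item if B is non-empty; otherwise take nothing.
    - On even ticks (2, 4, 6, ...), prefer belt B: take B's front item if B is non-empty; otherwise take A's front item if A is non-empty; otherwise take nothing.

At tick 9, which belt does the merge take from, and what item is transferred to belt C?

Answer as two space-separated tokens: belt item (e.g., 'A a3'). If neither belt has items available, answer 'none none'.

Tick 1: prefer A, take urn from A; A=[hinge,bolt,tile,crate] B=[beam,disk,mesh,grate,rod,shaft] C=[urn]
Tick 2: prefer B, take beam from B; A=[hinge,bolt,tile,crate] B=[disk,mesh,grate,rod,shaft] C=[urn,beam]
Tick 3: prefer A, take hinge from A; A=[bolt,tile,crate] B=[disk,mesh,grate,rod,shaft] C=[urn,beam,hinge]
Tick 4: prefer B, take disk from B; A=[bolt,tile,crate] B=[mesh,grate,rod,shaft] C=[urn,beam,hinge,disk]
Tick 5: prefer A, take bolt from A; A=[tile,crate] B=[mesh,grate,rod,shaft] C=[urn,beam,hinge,disk,bolt]
Tick 6: prefer B, take mesh from B; A=[tile,crate] B=[grate,rod,shaft] C=[urn,beam,hinge,disk,bolt,mesh]
Tick 7: prefer A, take tile from A; A=[crate] B=[grate,rod,shaft] C=[urn,beam,hinge,disk,bolt,mesh,tile]
Tick 8: prefer B, take grate from B; A=[crate] B=[rod,shaft] C=[urn,beam,hinge,disk,bolt,mesh,tile,grate]
Tick 9: prefer A, take crate from A; A=[-] B=[rod,shaft] C=[urn,beam,hinge,disk,bolt,mesh,tile,grate,crate]

Answer: A crate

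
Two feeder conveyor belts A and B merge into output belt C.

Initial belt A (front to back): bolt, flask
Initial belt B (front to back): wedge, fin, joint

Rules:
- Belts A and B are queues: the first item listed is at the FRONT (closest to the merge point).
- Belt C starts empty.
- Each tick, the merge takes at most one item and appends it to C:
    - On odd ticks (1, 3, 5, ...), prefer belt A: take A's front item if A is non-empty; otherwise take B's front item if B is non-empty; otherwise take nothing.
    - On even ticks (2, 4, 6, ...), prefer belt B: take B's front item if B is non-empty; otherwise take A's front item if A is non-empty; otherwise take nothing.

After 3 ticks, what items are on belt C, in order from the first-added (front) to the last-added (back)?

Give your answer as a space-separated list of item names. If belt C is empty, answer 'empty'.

Answer: bolt wedge flask

Derivation:
Tick 1: prefer A, take bolt from A; A=[flask] B=[wedge,fin,joint] C=[bolt]
Tick 2: prefer B, take wedge from B; A=[flask] B=[fin,joint] C=[bolt,wedge]
Tick 3: prefer A, take flask from A; A=[-] B=[fin,joint] C=[bolt,wedge,flask]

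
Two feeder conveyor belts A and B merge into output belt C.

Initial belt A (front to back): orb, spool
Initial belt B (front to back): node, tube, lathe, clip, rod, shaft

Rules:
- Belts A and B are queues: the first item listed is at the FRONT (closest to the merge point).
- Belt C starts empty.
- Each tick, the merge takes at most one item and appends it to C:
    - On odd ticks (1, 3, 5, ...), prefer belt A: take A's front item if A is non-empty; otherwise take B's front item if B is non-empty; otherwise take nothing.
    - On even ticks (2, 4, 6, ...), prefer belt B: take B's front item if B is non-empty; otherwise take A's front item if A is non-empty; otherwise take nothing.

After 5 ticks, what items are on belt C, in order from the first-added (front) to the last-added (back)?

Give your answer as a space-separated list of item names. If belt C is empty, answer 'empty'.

Answer: orb node spool tube lathe

Derivation:
Tick 1: prefer A, take orb from A; A=[spool] B=[node,tube,lathe,clip,rod,shaft] C=[orb]
Tick 2: prefer B, take node from B; A=[spool] B=[tube,lathe,clip,rod,shaft] C=[orb,node]
Tick 3: prefer A, take spool from A; A=[-] B=[tube,lathe,clip,rod,shaft] C=[orb,node,spool]
Tick 4: prefer B, take tube from B; A=[-] B=[lathe,clip,rod,shaft] C=[orb,node,spool,tube]
Tick 5: prefer A, take lathe from B; A=[-] B=[clip,rod,shaft] C=[orb,node,spool,tube,lathe]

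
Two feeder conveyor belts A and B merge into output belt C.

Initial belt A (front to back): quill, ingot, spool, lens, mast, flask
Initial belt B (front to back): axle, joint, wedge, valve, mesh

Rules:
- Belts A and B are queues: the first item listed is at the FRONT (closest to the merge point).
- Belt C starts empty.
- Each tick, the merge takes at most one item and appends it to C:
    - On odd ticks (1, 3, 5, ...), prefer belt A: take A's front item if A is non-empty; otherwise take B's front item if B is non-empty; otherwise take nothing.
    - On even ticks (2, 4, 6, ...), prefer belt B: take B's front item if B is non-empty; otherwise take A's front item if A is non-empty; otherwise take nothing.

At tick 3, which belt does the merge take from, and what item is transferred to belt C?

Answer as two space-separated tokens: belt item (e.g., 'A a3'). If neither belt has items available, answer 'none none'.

Answer: A ingot

Derivation:
Tick 1: prefer A, take quill from A; A=[ingot,spool,lens,mast,flask] B=[axle,joint,wedge,valve,mesh] C=[quill]
Tick 2: prefer B, take axle from B; A=[ingot,spool,lens,mast,flask] B=[joint,wedge,valve,mesh] C=[quill,axle]
Tick 3: prefer A, take ingot from A; A=[spool,lens,mast,flask] B=[joint,wedge,valve,mesh] C=[quill,axle,ingot]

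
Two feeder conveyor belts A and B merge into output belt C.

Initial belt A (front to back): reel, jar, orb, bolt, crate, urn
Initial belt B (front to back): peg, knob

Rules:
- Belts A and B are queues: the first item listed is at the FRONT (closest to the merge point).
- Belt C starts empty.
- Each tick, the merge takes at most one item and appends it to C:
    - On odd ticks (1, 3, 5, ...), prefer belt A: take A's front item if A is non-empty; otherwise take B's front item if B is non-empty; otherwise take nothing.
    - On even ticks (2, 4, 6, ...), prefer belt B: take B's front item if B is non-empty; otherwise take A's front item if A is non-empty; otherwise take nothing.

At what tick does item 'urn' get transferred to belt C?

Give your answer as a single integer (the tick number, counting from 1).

Answer: 8

Derivation:
Tick 1: prefer A, take reel from A; A=[jar,orb,bolt,crate,urn] B=[peg,knob] C=[reel]
Tick 2: prefer B, take peg from B; A=[jar,orb,bolt,crate,urn] B=[knob] C=[reel,peg]
Tick 3: prefer A, take jar from A; A=[orb,bolt,crate,urn] B=[knob] C=[reel,peg,jar]
Tick 4: prefer B, take knob from B; A=[orb,bolt,crate,urn] B=[-] C=[reel,peg,jar,knob]
Tick 5: prefer A, take orb from A; A=[bolt,crate,urn] B=[-] C=[reel,peg,jar,knob,orb]
Tick 6: prefer B, take bolt from A; A=[crate,urn] B=[-] C=[reel,peg,jar,knob,orb,bolt]
Tick 7: prefer A, take crate from A; A=[urn] B=[-] C=[reel,peg,jar,knob,orb,bolt,crate]
Tick 8: prefer B, take urn from A; A=[-] B=[-] C=[reel,peg,jar,knob,orb,bolt,crate,urn]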